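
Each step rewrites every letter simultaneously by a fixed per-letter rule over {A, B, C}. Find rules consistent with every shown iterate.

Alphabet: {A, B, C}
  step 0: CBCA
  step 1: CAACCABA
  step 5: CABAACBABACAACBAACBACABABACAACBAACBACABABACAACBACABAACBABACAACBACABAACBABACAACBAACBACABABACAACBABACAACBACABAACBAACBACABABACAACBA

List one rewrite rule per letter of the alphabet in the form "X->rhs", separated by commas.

A->BA, B->AC, C->CA

  step 0 ⇒ step 1: CBCA ⇒ CA·AC·CA·BA
    A ↦ BA
    B ↦ AC
    C ↦ CA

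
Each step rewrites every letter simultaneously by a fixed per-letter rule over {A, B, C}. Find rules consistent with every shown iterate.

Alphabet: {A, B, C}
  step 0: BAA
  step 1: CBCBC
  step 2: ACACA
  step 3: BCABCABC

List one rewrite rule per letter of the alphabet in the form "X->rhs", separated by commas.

  step 2 ⇒ step 3: ACACA ⇒ BC·A·BC·A·BC
    A ↦ BC
    C ↦ A
  step 0 ⇒ step 1: BAA ⇒ C·BC·BC
    B ↦ C

A->BC, B->C, C->A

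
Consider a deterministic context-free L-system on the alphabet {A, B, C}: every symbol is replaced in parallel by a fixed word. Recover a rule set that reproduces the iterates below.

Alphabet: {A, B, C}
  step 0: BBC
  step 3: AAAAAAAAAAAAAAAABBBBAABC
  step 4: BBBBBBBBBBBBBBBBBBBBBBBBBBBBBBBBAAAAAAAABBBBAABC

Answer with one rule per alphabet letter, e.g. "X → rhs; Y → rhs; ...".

  step 3 ⇒ step 4: AAAAAAAAAAAAAAAABBBBAABC ⇒ BB·BB·BB·BB·BB·BB·BB·BB·BB·BB·BB·BB·BB·BB·BB·BB·AA·AA·AA·AA·BB·BB·AA·BC
    A ↦ BB
    B ↦ AA
    C ↦ BC

A->BB, B->AA, C->BC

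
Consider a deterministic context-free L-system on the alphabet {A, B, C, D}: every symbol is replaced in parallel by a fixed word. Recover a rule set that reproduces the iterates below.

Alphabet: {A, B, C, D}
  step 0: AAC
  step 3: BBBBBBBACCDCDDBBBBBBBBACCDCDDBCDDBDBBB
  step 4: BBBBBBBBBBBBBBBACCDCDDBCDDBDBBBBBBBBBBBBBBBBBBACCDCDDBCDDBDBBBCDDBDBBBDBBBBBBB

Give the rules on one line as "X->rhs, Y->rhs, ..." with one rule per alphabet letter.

  step 3 ⇒ step 4: BBBBBBBACCDCDDBBBBBBBBACCDCDDBCDDBDBBB ⇒ BB·BB·BB·BB·BB·BB·BB·BAC·CD·CD·DB·CD·DB·DB·BB·BB·BB·BB·BB·BB·BB·BB·BAC·CD·CD·DB·CD·DB·DB·BB·CD·DB·DB·BB·DB·BB·BB·BB
    A ↦ BAC
    B ↦ BB
    C ↦ CD
    D ↦ DB

A->BAC, B->BB, C->CD, D->DB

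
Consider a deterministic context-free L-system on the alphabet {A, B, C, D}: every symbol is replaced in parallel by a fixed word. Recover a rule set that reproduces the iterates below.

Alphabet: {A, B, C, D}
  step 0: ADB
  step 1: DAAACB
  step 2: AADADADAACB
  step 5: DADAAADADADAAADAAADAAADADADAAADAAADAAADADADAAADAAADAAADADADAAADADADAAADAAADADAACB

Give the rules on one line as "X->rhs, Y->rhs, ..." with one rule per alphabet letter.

A->DA, B->CB, C->A, D->AA

  step 1 ⇒ step 2: DAAACB ⇒ AA·DA·DA·DA·A·CB
    A ↦ DA
    B ↦ CB
    C ↦ A
    D ↦ AA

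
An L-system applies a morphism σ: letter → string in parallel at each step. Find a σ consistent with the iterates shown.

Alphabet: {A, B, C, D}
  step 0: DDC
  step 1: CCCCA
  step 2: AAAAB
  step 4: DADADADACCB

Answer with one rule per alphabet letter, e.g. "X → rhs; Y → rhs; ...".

A->B, B->DA, C->A, D->CC

  step 1 ⇒ step 2: CCCCA ⇒ A·A·A·A·B
    A ↦ B
    C ↦ A
    B ↦ DA  (constrained at step 2)
  step 0 ⇒ step 1: DDC ⇒ CC·CC·A
    D ↦ CC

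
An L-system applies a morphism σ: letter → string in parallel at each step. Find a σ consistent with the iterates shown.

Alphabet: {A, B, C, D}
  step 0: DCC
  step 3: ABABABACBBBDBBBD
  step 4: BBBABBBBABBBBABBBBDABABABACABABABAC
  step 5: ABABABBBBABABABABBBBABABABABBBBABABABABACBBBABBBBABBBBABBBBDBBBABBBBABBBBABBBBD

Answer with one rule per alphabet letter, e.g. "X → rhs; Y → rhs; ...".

A->BBB, B->AB, C->D, D->AC

  step 4 ⇒ step 5: BBBABBBBABBBBABBBBDABABABACABABABAC ⇒ AB·AB·AB·BBB·AB·AB·AB·AB·BBB·AB·AB·AB·AB·BBB·AB·AB·AB·AB·AC·BBB·AB·BBB·AB·BBB·AB·BBB·D·BBB·AB·BBB·AB·BBB·AB·BBB·D
    A ↦ BBB
    B ↦ AB
    C ↦ D
    D ↦ AC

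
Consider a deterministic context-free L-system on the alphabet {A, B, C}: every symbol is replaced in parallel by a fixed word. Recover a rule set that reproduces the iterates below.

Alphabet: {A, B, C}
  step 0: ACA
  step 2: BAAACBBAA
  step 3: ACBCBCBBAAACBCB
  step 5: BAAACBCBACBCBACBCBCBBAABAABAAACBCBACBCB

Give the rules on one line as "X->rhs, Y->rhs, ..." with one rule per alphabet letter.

  step 2 ⇒ step 3: BAAACBBAA ⇒ A·CB·CB·CB·BA·A·A·CB·CB
    A ↦ CB
    B ↦ A
    C ↦ BA

A->CB, B->A, C->BA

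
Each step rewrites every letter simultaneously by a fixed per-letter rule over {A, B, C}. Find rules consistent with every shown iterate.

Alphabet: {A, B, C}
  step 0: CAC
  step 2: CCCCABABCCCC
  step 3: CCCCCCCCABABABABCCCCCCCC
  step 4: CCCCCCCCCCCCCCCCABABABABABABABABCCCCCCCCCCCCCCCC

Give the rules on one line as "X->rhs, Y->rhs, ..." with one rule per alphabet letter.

A->AB, B->AB, C->CC

  step 3 ⇒ step 4: CCCCCCCCABABABABCCCCCCCC ⇒ CC·CC·CC·CC·CC·CC·CC·CC·AB·AB·AB·AB·AB·AB·AB·AB·CC·CC·CC·CC·CC·CC·CC·CC
    A ↦ AB
    B ↦ AB
    C ↦ CC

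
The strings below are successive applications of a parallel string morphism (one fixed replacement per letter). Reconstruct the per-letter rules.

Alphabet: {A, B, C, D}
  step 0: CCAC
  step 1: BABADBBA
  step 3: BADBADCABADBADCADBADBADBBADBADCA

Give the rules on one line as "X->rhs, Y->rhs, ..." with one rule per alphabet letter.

  step 0 ⇒ step 1: CCAC ⇒ BA·BA·DB·BA
    A ↦ DB
    C ↦ BA
    B ↦ CA  (constrained at step 1)
    D ↦ AD  (constrained at step 1)

A->DB, B->CA, C->BA, D->AD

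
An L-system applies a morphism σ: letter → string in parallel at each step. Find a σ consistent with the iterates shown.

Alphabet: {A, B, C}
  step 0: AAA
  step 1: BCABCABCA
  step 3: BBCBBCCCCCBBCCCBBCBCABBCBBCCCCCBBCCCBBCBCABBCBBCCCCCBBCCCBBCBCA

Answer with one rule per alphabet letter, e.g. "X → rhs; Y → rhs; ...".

A->BCA, B->CC, C->BBC

  step 0 ⇒ step 1: AAA ⇒ BCA·BCA·BCA
    A ↦ BCA
    B ↦ CC  (constrained at step 1)
    C ↦ BBC  (constrained at step 1)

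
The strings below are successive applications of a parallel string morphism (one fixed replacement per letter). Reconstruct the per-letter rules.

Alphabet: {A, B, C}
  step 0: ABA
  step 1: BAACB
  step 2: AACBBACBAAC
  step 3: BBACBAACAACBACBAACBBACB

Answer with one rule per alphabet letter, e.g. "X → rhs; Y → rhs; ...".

A->B, B->AAC, C->ACB

  step 2 ⇒ step 3: AACBBACBAAC ⇒ B·B·ACB·AAC·AAC·B·ACB·AAC·B·B·ACB
    A ↦ B
    B ↦ AAC
    C ↦ ACB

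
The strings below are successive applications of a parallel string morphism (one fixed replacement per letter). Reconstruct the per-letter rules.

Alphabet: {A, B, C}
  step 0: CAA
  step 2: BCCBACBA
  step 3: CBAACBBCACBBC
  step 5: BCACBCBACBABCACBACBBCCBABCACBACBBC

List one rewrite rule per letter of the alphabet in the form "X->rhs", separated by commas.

A->BC, B->CB, C->A

  step 2 ⇒ step 3: BCCBACBA ⇒ CB·A·A·CB·BC·A·CB·BC
    A ↦ BC
    B ↦ CB
    C ↦ A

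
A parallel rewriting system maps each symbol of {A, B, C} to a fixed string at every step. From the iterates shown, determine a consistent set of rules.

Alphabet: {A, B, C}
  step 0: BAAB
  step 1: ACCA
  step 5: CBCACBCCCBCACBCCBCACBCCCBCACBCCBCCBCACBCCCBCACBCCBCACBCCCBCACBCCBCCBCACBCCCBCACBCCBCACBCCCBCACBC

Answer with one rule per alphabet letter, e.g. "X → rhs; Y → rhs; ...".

A->C, B->A, C->CBC

  step 0 ⇒ step 1: BAAB ⇒ A·C·C·A
    A ↦ C
    B ↦ A
    C ↦ CBC  (constrained at step 1)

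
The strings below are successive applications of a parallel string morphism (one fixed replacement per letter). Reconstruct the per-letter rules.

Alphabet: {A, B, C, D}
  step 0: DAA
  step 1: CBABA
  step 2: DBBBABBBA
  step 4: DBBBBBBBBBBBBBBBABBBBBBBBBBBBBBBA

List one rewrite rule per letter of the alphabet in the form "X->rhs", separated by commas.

A->BA, B->BB, C->D, D->C

  step 1 ⇒ step 2: CBABA ⇒ D·BB·BA·BB·BA
    A ↦ BA
    B ↦ BB
    C ↦ D
  step 0 ⇒ step 1: DAA ⇒ C·BA·BA
    D ↦ C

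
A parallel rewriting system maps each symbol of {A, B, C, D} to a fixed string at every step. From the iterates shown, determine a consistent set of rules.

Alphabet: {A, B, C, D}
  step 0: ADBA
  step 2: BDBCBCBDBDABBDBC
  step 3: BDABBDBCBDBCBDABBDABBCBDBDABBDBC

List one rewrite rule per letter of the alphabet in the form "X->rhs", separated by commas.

  step 2 ⇒ step 3: BDBCBCBDBDABBDBC ⇒ BD·AB·BD·BC·BD·BC·BD·AB·BD·AB·BC·BD·BD·AB·BD·BC
    A ↦ BC
    B ↦ BD
    C ↦ BC
    D ↦ AB

A->BC, B->BD, C->BC, D->AB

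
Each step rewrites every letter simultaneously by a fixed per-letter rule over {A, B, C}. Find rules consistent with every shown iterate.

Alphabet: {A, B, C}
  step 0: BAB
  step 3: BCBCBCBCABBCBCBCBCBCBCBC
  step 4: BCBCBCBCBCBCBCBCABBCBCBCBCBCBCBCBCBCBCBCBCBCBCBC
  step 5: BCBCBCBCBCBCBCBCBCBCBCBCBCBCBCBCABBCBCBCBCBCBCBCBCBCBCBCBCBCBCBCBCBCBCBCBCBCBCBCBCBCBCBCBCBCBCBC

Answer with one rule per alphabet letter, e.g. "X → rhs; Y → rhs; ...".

A->AB, B->BC, C->BC

  step 4 ⇒ step 5: BCBCBCBCBCBCBCBCABBCBCBCBCBCBCBCBCBCBCBCBCBCBCBC ⇒ BC·BC·BC·BC·BC·BC·BC·BC·BC·BC·BC·BC·BC·BC·BC·BC·AB·BC·BC·BC·BC·BC·BC·BC·BC·BC·BC·BC·BC·BC·BC·BC·BC·BC·BC·BC·BC·BC·BC·BC·BC·BC·BC·BC·BC·BC·BC·BC
    A ↦ AB
    B ↦ BC
    C ↦ BC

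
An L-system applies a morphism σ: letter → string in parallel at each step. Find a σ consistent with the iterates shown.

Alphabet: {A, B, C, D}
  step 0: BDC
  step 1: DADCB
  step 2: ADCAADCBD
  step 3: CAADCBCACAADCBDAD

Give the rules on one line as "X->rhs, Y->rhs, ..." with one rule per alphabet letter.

A->CA, B->D, C->CB, D->AD

  step 2 ⇒ step 3: ADCAADCBD ⇒ CA·AD·CB·CA·CA·AD·CB·D·AD
    A ↦ CA
    B ↦ D
    C ↦ CB
    D ↦ AD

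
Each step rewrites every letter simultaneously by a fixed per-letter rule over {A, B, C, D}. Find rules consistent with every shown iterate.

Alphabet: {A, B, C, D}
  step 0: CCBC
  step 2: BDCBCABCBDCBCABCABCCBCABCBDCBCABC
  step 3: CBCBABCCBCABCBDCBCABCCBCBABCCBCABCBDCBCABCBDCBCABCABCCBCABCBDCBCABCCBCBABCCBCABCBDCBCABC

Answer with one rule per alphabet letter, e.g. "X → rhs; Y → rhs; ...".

  step 2 ⇒ step 3: BDCBCABCBDCBCABCABCCBCABCBDCBCABC ⇒ CBC·B·ABC·CBC·ABC·BD·CBC·ABC·CBC·B·ABC·CBC·ABC·BD·CBC·ABC·BD·CBC·ABC·ABC·CBC·ABC·BD·CBC·ABC·CBC·B·ABC·CBC·ABC·BD·CBC·ABC
    A ↦ BD
    B ↦ CBC
    C ↦ ABC
    D ↦ B

A->BD, B->CBC, C->ABC, D->B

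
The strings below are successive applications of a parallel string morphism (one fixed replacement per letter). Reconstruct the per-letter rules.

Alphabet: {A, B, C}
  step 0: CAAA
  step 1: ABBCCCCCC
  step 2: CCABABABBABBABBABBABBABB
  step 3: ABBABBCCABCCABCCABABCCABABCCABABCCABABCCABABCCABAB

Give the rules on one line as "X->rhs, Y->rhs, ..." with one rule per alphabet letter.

A->CC, B->AB, C->ABB

  step 2 ⇒ step 3: CCABABABBABBABBABBABBABB ⇒ ABB·ABB·CC·AB·CC·AB·CC·AB·AB·CC·AB·AB·CC·AB·AB·CC·AB·AB·CC·AB·AB·CC·AB·AB
    A ↦ CC
    B ↦ AB
    C ↦ ABB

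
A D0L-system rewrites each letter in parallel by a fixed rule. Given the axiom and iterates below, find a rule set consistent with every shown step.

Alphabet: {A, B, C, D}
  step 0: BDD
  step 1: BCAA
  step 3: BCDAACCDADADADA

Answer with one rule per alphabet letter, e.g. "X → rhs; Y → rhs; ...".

A->CC, B->BC, C->DA, D->A

  step 0 ⇒ step 1: BDD ⇒ BC·A·A
    B ↦ BC
    D ↦ A
    A ↦ CC  (constrained at step 1)
    C ↦ DA  (constrained at step 1)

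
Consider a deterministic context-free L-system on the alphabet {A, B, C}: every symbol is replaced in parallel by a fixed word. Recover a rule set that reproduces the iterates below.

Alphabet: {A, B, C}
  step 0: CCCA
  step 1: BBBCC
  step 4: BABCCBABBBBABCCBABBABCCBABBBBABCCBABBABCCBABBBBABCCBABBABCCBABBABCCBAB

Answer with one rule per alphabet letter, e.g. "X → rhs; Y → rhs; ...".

A->CC, B->BAB, C->B

  step 0 ⇒ step 1: CCCA ⇒ B·B·B·CC
    A ↦ CC
    C ↦ B
    B ↦ BAB  (constrained at step 1)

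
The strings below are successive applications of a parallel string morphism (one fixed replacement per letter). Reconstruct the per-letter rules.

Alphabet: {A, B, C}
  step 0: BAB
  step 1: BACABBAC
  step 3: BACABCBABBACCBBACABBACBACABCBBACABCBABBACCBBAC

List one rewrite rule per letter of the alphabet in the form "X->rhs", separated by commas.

  step 0 ⇒ step 1: BAB ⇒ BAC·AB·BAC
    A ↦ AB
    B ↦ BAC
    C ↦ CB  (constrained at step 1)

A->AB, B->BAC, C->CB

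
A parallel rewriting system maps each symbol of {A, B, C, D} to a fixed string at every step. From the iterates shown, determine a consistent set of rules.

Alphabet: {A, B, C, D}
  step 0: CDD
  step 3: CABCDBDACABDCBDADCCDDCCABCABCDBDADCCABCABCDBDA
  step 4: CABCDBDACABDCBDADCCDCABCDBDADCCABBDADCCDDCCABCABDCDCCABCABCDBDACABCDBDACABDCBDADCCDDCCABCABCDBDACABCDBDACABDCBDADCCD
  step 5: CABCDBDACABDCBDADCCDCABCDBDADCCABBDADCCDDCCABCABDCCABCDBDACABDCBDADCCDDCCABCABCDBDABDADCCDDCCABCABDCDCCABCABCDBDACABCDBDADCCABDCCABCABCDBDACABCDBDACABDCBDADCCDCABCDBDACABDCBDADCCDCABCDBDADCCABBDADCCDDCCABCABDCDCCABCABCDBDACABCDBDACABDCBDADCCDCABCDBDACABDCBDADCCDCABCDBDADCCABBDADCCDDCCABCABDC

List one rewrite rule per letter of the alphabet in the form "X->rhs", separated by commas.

  step 4 ⇒ step 5: CABCDBDACABDCBDADCCDCABCDBDADCCABBDADCCDDCCABCABDCDCCABCABCDBDACABCDBDACABDCBDADCCDDCCABCABCDBDACABCDBDACABDCBDADCCD ⇒ CAB·CD·BDA·CAB·DC·BDA·DC·CD·CAB·CD·BDA·DC·CAB·BDA·DC·CD·DC·CAB·CAB·DC·CAB·CD·BDA·CAB·DC·BDA·DC·CD·DC·CAB·CAB·CD·BDA·BDA·DC·CD·DC·CAB·CAB·DC·DC·CAB·CAB·CD·BDA·CAB·CD·BDA·DC·CAB·DC·CAB·CAB·CD·BDA·CAB·CD·BDA·CAB·DC·BDA·DC·CD·CAB·CD·BDA·CAB·DC·BDA·DC·CD·CAB·CD·BDA·DC·CAB·BDA·DC·CD·DC·CAB·CAB·DC·DC·CAB·CAB·CD·BDA·CAB·CD·BDA·CAB·DC·BDA·DC·CD·CAB·CD·BDA·CAB·DC·BDA·DC·CD·CAB·CD·BDA·DC·CAB·BDA·DC·CD·DC·CAB·CAB·DC
    A ↦ CD
    B ↦ BDA
    C ↦ CAB
    D ↦ DC

A->CD, B->BDA, C->CAB, D->DC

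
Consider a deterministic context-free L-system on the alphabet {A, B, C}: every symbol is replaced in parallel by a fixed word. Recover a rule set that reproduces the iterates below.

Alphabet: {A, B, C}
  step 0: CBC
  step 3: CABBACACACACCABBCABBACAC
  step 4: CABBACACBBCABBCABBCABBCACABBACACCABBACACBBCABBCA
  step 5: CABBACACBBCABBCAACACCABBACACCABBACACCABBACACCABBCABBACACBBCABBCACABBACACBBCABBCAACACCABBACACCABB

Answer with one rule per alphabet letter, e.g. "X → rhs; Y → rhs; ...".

A->BB, B->AC, C->CA

  step 4 ⇒ step 5: CABBACACBBCABBCABBCABBCACABBACACCABBACACBBCABBCA ⇒ CA·BB·AC·AC·BB·CA·BB·CA·AC·AC·CA·BB·AC·AC·CA·BB·AC·AC·CA·BB·AC·AC·CA·BB·CA·BB·AC·AC·BB·CA·BB·CA·CA·BB·AC·AC·BB·CA·BB·CA·AC·AC·CA·BB·AC·AC·CA·BB
    A ↦ BB
    B ↦ AC
    C ↦ CA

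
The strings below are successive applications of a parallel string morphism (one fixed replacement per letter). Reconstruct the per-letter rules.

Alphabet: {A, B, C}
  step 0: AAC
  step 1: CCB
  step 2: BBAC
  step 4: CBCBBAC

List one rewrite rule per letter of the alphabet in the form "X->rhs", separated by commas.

  step 1 ⇒ step 2: CCB ⇒ B·B·AC
    B ↦ AC
    C ↦ B
  step 0 ⇒ step 1: AAC ⇒ C·C·B
    A ↦ C

A->C, B->AC, C->B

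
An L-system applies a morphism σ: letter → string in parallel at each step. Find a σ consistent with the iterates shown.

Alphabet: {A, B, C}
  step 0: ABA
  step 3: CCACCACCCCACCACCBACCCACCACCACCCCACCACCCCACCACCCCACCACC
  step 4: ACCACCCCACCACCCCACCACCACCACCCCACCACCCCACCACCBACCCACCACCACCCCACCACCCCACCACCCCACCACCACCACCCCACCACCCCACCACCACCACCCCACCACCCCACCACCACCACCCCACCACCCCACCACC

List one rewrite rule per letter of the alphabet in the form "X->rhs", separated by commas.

A->CC, B->BAC, C->ACC

  step 3 ⇒ step 4: CCACCACCCCACCACCBACCCACCACCACCCCACCACCCCACCACCCCACCACC ⇒ ACC·ACC·CC·ACC·ACC·CC·ACC·ACC·ACC·ACC·CC·ACC·ACC·CC·ACC·ACC·BAC·CC·ACC·ACC·ACC·CC·ACC·ACC·CC·ACC·ACC·CC·ACC·ACC·ACC·ACC·CC·ACC·ACC·CC·ACC·ACC·ACC·ACC·CC·ACC·ACC·CC·ACC·ACC·ACC·ACC·CC·ACC·ACC·CC·ACC·ACC
    A ↦ CC
    B ↦ BAC
    C ↦ ACC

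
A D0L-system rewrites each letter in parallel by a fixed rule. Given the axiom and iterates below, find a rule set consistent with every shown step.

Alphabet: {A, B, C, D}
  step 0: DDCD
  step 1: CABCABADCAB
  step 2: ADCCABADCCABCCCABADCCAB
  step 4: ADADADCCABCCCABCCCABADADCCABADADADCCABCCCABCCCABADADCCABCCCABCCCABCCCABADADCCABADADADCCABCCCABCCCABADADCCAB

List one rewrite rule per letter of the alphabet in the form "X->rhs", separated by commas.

  step 1 ⇒ step 2: CABCABADCAB ⇒ AD·CC·AB·AD·CC·AB·CC·CAB·AD·CC·AB
    A ↦ CC
    B ↦ AB
    C ↦ AD
    D ↦ CAB

A->CC, B->AB, C->AD, D->CAB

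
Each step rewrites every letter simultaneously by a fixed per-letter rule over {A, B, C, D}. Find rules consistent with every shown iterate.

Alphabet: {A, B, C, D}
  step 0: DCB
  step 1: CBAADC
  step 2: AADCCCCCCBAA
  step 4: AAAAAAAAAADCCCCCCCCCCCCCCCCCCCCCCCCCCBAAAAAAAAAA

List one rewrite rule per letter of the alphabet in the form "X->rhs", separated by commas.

  step 1 ⇒ step 2: CBAADC ⇒ AA·DC·CC·CC·CB·AA
    A ↦ CC
    B ↦ DC
    C ↦ AA
    D ↦ CB

A->CC, B->DC, C->AA, D->CB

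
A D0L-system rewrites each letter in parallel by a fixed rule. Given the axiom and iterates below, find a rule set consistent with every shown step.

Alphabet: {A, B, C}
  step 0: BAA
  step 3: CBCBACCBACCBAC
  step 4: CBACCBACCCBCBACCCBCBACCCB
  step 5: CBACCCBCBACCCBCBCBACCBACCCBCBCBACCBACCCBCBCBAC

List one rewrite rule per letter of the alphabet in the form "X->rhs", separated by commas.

  step 4 ⇒ step 5: CBACCBACCCBCBACCCBCBACCCB ⇒ CB·AC·C·CB·CB·AC·C·CB·CB·CB·AC·CB·AC·C·CB·CB·CB·AC·CB·AC·C·CB·CB·CB·AC
    A ↦ C
    B ↦ AC
    C ↦ CB

A->C, B->AC, C->CB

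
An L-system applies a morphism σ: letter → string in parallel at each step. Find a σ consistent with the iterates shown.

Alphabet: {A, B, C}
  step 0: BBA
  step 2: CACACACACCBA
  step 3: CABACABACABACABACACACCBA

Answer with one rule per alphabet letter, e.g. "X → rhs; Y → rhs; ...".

A->BA, B->CC, C->CA

  step 2 ⇒ step 3: CACACACACCBA ⇒ CA·BA·CA·BA·CA·BA·CA·BA·CA·CA·CC·BA
    A ↦ BA
    B ↦ CC
    C ↦ CA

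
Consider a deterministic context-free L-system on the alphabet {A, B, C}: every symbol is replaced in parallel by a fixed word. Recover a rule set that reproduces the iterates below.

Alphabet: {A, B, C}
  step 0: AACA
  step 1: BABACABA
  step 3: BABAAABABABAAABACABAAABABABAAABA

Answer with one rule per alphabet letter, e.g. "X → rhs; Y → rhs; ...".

  step 0 ⇒ step 1: AACA ⇒ BA·BA·CA·BA
    A ↦ BA
    C ↦ CA
    B ↦ AA  (constrained at step 1)

A->BA, B->AA, C->CA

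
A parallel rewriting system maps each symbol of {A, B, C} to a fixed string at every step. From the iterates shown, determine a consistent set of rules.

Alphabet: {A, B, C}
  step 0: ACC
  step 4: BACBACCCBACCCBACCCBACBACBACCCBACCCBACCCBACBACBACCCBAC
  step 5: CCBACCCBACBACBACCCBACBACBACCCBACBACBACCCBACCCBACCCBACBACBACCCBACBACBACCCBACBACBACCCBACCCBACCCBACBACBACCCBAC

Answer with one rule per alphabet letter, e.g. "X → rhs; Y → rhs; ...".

A->C, B->C, C->BAC

  step 4 ⇒ step 5: BACBACCCBACCCBACCCBACBACBACCCBACCCBACCCBACBACBACCCBAC ⇒ C·C·BAC·C·C·BAC·BAC·BAC·C·C·BAC·BAC·BAC·C·C·BAC·BAC·BAC·C·C·BAC·C·C·BAC·C·C·BAC·BAC·BAC·C·C·BAC·BAC·BAC·C·C·BAC·BAC·BAC·C·C·BAC·C·C·BAC·C·C·BAC·BAC·BAC·C·C·BAC
    A ↦ C
    B ↦ C
    C ↦ BAC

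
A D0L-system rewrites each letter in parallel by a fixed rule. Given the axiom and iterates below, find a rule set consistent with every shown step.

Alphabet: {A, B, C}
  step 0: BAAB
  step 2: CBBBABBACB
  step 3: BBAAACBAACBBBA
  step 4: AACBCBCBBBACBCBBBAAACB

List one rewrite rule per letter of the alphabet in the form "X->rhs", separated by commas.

A->CB, B->A, C->BB

  step 3 ⇒ step 4: BBAAACBAACBBBA ⇒ A·A·CB·CB·CB·BB·A·CB·CB·BB·A·A·A·CB
    A ↦ CB
    B ↦ A
    C ↦ BB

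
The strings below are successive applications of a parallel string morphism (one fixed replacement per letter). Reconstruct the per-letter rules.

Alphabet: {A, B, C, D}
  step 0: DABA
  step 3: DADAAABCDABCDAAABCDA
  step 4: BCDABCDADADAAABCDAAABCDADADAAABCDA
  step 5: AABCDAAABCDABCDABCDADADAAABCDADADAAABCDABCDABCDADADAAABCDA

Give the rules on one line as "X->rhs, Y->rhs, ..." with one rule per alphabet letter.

  step 4 ⇒ step 5: BCDABCDADADAAABCDAAABCDADADAAABCDA ⇒ A·A·BC·DA·A·A·BC·DA·BC·DA·BC·DA·DA·DA·A·A·BC·DA·DA·DA·A·A·BC·DA·BC·DA·BC·DA·DA·DA·A·A·BC·DA
    A ↦ DA
    B ↦ A
    C ↦ A
    D ↦ BC

A->DA, B->A, C->A, D->BC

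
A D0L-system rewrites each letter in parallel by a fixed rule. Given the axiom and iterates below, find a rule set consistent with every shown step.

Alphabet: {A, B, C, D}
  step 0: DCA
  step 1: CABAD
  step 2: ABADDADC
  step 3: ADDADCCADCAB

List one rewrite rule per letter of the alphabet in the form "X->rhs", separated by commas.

A->AD, B->D, C->AB, D->C

  step 2 ⇒ step 3: ABADDADC ⇒ AD·D·AD·C·C·AD·C·AB
    A ↦ AD
    B ↦ D
    C ↦ AB
    D ↦ C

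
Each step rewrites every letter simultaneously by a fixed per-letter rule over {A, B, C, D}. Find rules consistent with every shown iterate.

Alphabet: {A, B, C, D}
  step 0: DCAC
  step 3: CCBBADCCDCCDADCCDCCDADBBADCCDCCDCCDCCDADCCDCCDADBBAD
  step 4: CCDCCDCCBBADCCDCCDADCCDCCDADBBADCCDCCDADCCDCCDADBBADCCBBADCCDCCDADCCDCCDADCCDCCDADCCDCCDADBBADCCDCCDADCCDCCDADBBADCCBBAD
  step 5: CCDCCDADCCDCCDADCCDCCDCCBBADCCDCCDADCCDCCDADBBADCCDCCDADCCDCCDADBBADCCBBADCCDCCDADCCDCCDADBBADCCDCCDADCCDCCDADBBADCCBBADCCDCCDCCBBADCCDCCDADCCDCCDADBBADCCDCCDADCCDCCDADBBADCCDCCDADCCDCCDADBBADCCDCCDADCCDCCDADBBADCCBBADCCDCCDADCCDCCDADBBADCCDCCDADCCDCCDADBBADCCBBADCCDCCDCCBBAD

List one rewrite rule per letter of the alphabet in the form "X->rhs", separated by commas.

A->BB, B->C, C->CCD, D->AD

  step 4 ⇒ step 5: CCDCCDCCBBADCCDCCDADCCDCCDADBBADCCDCCDADCCDCCDADBBADCCBBADCCDCCDADCCDCCDADCCDCCDADCCDCCDADBBADCCDCCDADCCDCCDADBBADCCBBAD ⇒ CCD·CCD·AD·CCD·CCD·AD·CCD·CCD·C·C·BB·AD·CCD·CCD·AD·CCD·CCD·AD·BB·AD·CCD·CCD·AD·CCD·CCD·AD·BB·AD·C·C·BB·AD·CCD·CCD·AD·CCD·CCD·AD·BB·AD·CCD·CCD·AD·CCD·CCD·AD·BB·AD·C·C·BB·AD·CCD·CCD·C·C·BB·AD·CCD·CCD·AD·CCD·CCD·AD·BB·AD·CCD·CCD·AD·CCD·CCD·AD·BB·AD·CCD·CCD·AD·CCD·CCD·AD·BB·AD·CCD·CCD·AD·CCD·CCD·AD·BB·AD·C·C·BB·AD·CCD·CCD·AD·CCD·CCD·AD·BB·AD·CCD·CCD·AD·CCD·CCD·AD·BB·AD·C·C·BB·AD·CCD·CCD·C·C·BB·AD
    A ↦ BB
    B ↦ C
    C ↦ CCD
    D ↦ AD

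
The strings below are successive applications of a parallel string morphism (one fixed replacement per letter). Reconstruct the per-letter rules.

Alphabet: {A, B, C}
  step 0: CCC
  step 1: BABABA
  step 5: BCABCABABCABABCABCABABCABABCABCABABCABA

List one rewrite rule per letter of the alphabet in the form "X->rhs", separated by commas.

  step 0 ⇒ step 1: CCC ⇒ BA·BA·BA
    C ↦ BA
    A ↦ BC  (constrained at step 1)
    B ↦ A  (constrained at step 1)

A->BC, B->A, C->BA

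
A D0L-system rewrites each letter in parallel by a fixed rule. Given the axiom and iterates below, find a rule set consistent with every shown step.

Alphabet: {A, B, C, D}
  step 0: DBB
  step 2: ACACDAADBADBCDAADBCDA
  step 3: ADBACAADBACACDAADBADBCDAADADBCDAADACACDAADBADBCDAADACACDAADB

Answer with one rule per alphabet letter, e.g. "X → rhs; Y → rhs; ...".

  step 2 ⇒ step 3: ACACDAADBADBCDAADBCDA ⇒ ADB·ACA·ADB·ACA·CDA·ADB·ADB·CDA·AD·ADB·CDA·AD·ACA·CDA·ADB·ADB·CDA·AD·ACA·CDA·ADB
    A ↦ ADB
    B ↦ AD
    C ↦ ACA
    D ↦ CDA

A->ADB, B->AD, C->ACA, D->CDA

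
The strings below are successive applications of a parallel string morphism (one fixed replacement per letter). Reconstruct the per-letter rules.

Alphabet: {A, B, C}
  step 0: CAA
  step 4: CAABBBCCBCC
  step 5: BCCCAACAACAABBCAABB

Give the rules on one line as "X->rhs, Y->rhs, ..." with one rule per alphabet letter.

A->C, B->CAA, C->B

  step 4 ⇒ step 5: CAABBBCCBCC ⇒ B·C·C·CAA·CAA·CAA·B·B·CAA·B·B
    A ↦ C
    B ↦ CAA
    C ↦ B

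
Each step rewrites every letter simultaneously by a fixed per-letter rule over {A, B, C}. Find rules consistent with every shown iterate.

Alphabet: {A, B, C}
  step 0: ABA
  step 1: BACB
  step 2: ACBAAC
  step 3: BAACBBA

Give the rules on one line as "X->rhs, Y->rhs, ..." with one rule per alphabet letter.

A->B, B->AC, C->A

  step 2 ⇒ step 3: ACBAAC ⇒ B·A·AC·B·B·A
    A ↦ B
    B ↦ AC
    C ↦ A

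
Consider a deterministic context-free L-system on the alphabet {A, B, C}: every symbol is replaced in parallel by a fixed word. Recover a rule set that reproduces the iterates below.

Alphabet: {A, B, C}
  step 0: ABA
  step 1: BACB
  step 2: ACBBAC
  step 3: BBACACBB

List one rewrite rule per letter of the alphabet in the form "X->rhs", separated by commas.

A->B, B->AC, C->B

  step 2 ⇒ step 3: ACBBAC ⇒ B·B·AC·AC·B·B
    A ↦ B
    B ↦ AC
    C ↦ B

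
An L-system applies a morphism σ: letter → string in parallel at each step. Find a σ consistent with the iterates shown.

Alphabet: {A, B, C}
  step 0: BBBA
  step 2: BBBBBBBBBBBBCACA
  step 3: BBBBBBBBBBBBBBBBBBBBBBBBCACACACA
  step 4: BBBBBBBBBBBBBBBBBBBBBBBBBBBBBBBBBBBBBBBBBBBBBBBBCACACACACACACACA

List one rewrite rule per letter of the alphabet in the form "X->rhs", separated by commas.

  step 3 ⇒ step 4: BBBBBBBBBBBBBBBBBBBBBBBBCACACACA ⇒ BB·BB·BB·BB·BB·BB·BB·BB·BB·BB·BB·BB·BB·BB·BB·BB·BB·BB·BB·BB·BB·BB·BB·BB·CA·CA·CA·CA·CA·CA·CA·CA
    A ↦ CA
    B ↦ BB
    C ↦ CA

A->CA, B->BB, C->CA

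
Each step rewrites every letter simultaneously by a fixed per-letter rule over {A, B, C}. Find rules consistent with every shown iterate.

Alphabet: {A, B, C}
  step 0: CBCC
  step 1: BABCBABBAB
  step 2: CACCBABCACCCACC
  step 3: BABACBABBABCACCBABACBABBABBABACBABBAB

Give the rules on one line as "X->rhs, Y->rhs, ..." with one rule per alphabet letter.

  step 2 ⇒ step 3: CACCBABCACCCACC ⇒ BAB·AC·BAB·BAB·C·AC·C·BAB·AC·BAB·BAB·BAB·AC·BAB·BAB
    A ↦ AC
    B ↦ C
    C ↦ BAB

A->AC, B->C, C->BAB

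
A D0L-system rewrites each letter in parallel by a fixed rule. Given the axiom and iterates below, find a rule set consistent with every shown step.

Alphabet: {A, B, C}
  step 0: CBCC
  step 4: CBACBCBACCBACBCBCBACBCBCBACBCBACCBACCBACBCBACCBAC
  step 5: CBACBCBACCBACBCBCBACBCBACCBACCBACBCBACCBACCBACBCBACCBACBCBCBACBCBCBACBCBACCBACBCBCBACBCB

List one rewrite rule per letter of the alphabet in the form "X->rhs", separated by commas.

A->B, B->AC, C->CB

  step 4 ⇒ step 5: CBACBCBACCBACBCBCBACBCBCBACBCBACCBACCBACBCBACCBAC ⇒ CB·AC·B·CB·AC·CB·AC·B·CB·CB·AC·B·CB·AC·CB·AC·CB·AC·B·CB·AC·CB·AC·CB·AC·B·CB·AC·CB·AC·B·CB·CB·AC·B·CB·CB·AC·B·CB·AC·CB·AC·B·CB·CB·AC·B·CB
    A ↦ B
    B ↦ AC
    C ↦ CB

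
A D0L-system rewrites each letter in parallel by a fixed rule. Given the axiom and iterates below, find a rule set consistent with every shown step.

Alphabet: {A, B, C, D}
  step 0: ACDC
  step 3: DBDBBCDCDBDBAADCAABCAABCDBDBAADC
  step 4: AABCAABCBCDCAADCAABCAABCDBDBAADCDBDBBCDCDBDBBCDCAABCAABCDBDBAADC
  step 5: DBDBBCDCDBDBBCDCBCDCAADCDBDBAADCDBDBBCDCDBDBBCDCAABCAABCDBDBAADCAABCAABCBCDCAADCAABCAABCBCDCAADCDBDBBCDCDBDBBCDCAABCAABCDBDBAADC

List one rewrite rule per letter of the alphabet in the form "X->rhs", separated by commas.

A->DB, B->BC, C->DC, D->AA

  step 4 ⇒ step 5: AABCAABCBCDCAADCAABCAABCDBDBAADCDBDBBCDCDBDBBCDCAABCAABCDBDBAADC ⇒ DB·DB·BC·DC·DB·DB·BC·DC·BC·DC·AA·DC·DB·DB·AA·DC·DB·DB·BC·DC·DB·DB·BC·DC·AA·BC·AA·BC·DB·DB·AA·DC·AA·BC·AA·BC·BC·DC·AA·DC·AA·BC·AA·BC·BC·DC·AA·DC·DB·DB·BC·DC·DB·DB·BC·DC·AA·BC·AA·BC·DB·DB·AA·DC
    A ↦ DB
    B ↦ BC
    C ↦ DC
    D ↦ AA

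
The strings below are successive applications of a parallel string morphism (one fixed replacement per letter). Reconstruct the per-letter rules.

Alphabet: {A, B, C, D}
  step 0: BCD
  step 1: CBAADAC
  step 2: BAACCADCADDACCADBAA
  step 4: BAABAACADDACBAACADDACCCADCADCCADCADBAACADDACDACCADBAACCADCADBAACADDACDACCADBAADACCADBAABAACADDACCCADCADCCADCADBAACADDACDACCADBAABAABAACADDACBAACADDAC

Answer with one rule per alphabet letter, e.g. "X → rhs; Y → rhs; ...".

A->CAD, B->C, C->BAA, D->DAC

  step 1 ⇒ step 2: CBAADAC ⇒ BAA·C·CAD·CAD·DAC·CAD·BAA
    A ↦ CAD
    B ↦ C
    C ↦ BAA
    D ↦ DAC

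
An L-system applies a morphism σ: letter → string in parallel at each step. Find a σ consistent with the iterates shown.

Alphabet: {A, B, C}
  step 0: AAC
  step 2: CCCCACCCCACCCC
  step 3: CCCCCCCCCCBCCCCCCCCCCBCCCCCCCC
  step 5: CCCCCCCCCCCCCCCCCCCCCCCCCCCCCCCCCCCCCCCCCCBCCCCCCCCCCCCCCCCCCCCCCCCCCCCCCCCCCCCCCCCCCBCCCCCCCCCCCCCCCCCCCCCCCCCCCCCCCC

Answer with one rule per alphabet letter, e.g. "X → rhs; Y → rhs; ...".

A->CCB, B->A, C->CC

  step 2 ⇒ step 3: CCCCACCCCACCCC ⇒ CC·CC·CC·CC·CCB·CC·CC·CC·CC·CCB·CC·CC·CC·CC
    A ↦ CCB
    C ↦ CC
    B ↦ A  (constrained at step 3)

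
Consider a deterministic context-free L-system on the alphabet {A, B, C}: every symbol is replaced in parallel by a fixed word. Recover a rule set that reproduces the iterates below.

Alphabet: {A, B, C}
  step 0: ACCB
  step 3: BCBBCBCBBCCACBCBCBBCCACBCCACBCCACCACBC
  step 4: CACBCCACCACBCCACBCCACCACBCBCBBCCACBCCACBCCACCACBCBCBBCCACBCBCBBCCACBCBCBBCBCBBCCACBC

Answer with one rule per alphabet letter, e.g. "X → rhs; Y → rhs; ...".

  step 3 ⇒ step 4: BCBBCBCBBCCACBCBCBBCCACBCCACBCCACCACBC ⇒ CAC·BC·CAC·CAC·BC·CAC·BC·CAC·CAC·BC·BC·B·BC·CAC·BC·CAC·BC·CAC·CAC·BC·BC·B·BC·CAC·BC·BC·B·BC·CAC·BC·BC·B·BC·BC·B·BC·CAC·BC
    A ↦ B
    B ↦ CAC
    C ↦ BC

A->B, B->CAC, C->BC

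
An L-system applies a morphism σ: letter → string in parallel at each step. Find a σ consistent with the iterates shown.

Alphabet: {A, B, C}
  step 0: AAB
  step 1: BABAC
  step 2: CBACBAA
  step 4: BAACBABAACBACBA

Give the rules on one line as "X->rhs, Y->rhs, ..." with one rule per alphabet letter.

A->BA, B->C, C->A

  step 1 ⇒ step 2: BABAC ⇒ C·BA·C·BA·A
    A ↦ BA
    B ↦ C
    C ↦ A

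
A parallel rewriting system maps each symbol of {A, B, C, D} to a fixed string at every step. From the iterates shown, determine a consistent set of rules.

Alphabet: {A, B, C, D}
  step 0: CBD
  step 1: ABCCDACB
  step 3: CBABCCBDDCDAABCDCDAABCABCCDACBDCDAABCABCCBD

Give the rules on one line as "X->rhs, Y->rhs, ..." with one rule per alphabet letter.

A->D, B->CDA, C->ABC, D->CB

  step 0 ⇒ step 1: CBD ⇒ ABC·CDA·CB
    B ↦ CDA
    C ↦ ABC
    D ↦ CB
    A ↦ D  (constrained at step 1)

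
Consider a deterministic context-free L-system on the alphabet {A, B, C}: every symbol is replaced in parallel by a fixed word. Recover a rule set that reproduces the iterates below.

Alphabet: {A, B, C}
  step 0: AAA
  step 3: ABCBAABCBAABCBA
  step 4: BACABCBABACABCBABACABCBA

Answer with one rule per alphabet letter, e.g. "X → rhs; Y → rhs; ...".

A->BA, B->C, C->AB

  step 3 ⇒ step 4: ABCBAABCBAABCBA ⇒ BA·C·AB·C·BA·BA·C·AB·C·BA·BA·C·AB·C·BA
    A ↦ BA
    B ↦ C
    C ↦ AB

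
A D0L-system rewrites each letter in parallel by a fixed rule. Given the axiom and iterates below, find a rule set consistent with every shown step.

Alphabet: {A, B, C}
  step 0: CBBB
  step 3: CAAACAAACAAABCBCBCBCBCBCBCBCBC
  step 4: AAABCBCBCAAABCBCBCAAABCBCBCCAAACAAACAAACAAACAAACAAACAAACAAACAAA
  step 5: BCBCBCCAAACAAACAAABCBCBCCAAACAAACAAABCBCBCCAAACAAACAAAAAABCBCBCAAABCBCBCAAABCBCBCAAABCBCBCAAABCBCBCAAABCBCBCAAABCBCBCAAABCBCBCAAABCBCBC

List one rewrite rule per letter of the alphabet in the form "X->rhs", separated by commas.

  step 4 ⇒ step 5: AAABCBCBCAAABCBCBCAAABCBCBCCAAACAAACAAACAAACAAACAAACAAACAAACAAA ⇒ BC·BC·BC·C·AAA·C·AAA·C·AAA·BC·BC·BC·C·AAA·C·AAA·C·AAA·BC·BC·BC·C·AAA·C·AAA·C·AAA·AAA·BC·BC·BC·AAA·BC·BC·BC·AAA·BC·BC·BC·AAA·BC·BC·BC·AAA·BC·BC·BC·AAA·BC·BC·BC·AAA·BC·BC·BC·AAA·BC·BC·BC·AAA·BC·BC·BC
    A ↦ BC
    B ↦ C
    C ↦ AAA

A->BC, B->C, C->AAA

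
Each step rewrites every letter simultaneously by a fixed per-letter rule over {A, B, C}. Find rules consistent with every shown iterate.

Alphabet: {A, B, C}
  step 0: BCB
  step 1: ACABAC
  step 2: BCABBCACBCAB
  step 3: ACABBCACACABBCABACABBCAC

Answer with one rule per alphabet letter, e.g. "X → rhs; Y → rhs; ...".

  step 2 ⇒ step 3: BCABBCACBCAB ⇒ AC·AB·BC·AC·AC·AB·BC·AB·AC·AB·BC·AC
    A ↦ BC
    B ↦ AC
    C ↦ AB

A->BC, B->AC, C->AB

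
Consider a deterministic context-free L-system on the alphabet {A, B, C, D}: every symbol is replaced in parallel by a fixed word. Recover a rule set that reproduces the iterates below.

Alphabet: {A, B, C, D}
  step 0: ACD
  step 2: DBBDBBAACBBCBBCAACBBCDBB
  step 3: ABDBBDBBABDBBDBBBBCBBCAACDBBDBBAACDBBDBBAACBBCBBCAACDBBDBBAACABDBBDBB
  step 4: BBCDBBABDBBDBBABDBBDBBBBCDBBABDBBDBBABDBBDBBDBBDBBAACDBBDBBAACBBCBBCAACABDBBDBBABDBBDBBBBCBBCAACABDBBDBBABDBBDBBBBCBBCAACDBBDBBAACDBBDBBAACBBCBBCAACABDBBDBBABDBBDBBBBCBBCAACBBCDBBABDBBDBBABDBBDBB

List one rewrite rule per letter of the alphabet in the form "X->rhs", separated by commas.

  step 3 ⇒ step 4: ABDBBDBBABDBBDBBBBCBBCAACDBBDBBAACDBBDBBAACBBCBBCAACDBBDBBAACABDBBDBB ⇒ BBC·DBB·AB·DBB·DBB·AB·DBB·DBB·BBC·DBB·AB·DBB·DBB·AB·DBB·DBB·DBB·DBB·AAC·DBB·DBB·AAC·BBC·BBC·AAC·AB·DBB·DBB·AB·DBB·DBB·BBC·BBC·AAC·AB·DBB·DBB·AB·DBB·DBB·BBC·BBC·AAC·DBB·DBB·AAC·DBB·DBB·AAC·BBC·BBC·AAC·AB·DBB·DBB·AB·DBB·DBB·BBC·BBC·AAC·BBC·DBB·AB·DBB·DBB·AB·DBB·DBB
    A ↦ BBC
    B ↦ DBB
    C ↦ AAC
    D ↦ AB

A->BBC, B->DBB, C->AAC, D->AB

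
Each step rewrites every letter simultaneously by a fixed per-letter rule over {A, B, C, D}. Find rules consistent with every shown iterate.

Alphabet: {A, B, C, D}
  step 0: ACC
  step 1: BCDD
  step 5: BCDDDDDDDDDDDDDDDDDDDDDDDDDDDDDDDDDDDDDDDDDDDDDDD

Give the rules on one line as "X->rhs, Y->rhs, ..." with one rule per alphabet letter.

A->BC, B->AC, C->D, D->DD

  step 0 ⇒ step 1: ACC ⇒ BC·D·D
    A ↦ BC
    C ↦ D
    B ↦ AC  (constrained at step 1)
    D ↦ DD  (constrained at step 1)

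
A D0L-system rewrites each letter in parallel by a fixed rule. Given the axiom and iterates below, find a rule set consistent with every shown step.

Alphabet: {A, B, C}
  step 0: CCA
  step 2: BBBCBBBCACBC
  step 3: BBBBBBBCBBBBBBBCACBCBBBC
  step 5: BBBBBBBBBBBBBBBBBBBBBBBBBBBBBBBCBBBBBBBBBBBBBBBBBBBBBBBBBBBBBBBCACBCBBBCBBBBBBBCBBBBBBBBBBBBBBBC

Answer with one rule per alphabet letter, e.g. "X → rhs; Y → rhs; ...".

  step 2 ⇒ step 3: BBBCBBBCACBC ⇒ BB·BB·BB·BC·BB·BB·BB·BC·AC·BC·BB·BC
    A ↦ AC
    B ↦ BB
    C ↦ BC

A->AC, B->BB, C->BC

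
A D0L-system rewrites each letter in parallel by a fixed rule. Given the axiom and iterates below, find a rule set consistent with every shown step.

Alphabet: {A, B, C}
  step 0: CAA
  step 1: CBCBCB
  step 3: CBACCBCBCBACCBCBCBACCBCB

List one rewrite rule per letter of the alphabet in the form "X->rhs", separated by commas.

A->CB, B->AC, C->CB

  step 0 ⇒ step 1: CAA ⇒ CB·CB·CB
    A ↦ CB
    C ↦ CB
    B ↦ AC  (constrained at step 1)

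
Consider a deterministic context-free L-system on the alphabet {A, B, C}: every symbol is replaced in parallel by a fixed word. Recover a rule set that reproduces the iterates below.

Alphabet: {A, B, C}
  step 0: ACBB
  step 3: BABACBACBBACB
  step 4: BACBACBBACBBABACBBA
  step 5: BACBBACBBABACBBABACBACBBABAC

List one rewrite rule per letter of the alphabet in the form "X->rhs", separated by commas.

A->C, B->BA, C->B

  step 4 ⇒ step 5: BACBACBBACBBABACBBA ⇒ BA·C·B·BA·C·B·BA·BA·C·B·BA·BA·C·BA·C·B·BA·BA·C
    A ↦ C
    B ↦ BA
    C ↦ B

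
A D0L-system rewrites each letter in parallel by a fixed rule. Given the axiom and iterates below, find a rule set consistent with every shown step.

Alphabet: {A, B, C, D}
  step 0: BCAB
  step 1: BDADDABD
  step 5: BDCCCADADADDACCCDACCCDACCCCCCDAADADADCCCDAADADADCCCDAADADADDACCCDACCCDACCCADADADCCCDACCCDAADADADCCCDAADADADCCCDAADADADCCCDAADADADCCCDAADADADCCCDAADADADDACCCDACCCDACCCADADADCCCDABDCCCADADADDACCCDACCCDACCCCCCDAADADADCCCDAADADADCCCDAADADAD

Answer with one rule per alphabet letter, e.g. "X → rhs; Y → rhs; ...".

  step 0 ⇒ step 1: BCAB ⇒ BD·AD·DA·BD
    A ↦ DA
    B ↦ BD
    C ↦ AD
    D ↦ CCC  (constrained at step 1)

A->DA, B->BD, C->AD, D->CCC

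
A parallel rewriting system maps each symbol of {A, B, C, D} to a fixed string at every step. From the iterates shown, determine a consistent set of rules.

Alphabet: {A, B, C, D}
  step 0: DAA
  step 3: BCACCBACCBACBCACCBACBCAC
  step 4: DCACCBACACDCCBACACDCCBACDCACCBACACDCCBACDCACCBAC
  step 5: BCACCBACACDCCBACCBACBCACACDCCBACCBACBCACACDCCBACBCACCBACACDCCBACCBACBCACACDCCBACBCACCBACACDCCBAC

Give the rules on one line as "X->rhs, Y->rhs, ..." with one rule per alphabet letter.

A->CB, B->DC, C->AC, D->BC

  step 4 ⇒ step 5: DCACCBACACDCCBACACDCCBACDCACCBACACDCCBACDCACCBAC ⇒ BC·AC·CB·AC·AC·DC·CB·AC·CB·AC·BC·AC·AC·DC·CB·AC·CB·AC·BC·AC·AC·DC·CB·AC·BC·AC·CB·AC·AC·DC·CB·AC·CB·AC·BC·AC·AC·DC·CB·AC·BC·AC·CB·AC·AC·DC·CB·AC
    A ↦ CB
    B ↦ DC
    C ↦ AC
    D ↦ BC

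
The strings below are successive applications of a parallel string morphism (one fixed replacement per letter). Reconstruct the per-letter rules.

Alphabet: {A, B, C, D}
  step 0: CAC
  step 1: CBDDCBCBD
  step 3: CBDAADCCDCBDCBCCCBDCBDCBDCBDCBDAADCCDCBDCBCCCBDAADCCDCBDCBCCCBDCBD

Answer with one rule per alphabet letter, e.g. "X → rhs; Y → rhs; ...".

  step 0 ⇒ step 1: CAC ⇒ CBD·DCB·CBD
    A ↦ DCB
    C ↦ CBD
    B ↦ AAD  (constrained at step 1)
    D ↦ CC  (constrained at step 1)

A->DCB, B->AAD, C->CBD, D->CC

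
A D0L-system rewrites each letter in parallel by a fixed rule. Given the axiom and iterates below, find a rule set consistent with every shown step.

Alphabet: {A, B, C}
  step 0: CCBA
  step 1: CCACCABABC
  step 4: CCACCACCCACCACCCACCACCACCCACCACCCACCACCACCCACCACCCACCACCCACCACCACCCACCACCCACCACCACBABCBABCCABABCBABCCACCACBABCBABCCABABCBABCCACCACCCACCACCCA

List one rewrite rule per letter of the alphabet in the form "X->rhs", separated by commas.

A->C, B->BAB, C->CCA

  step 0 ⇒ step 1: CCBA ⇒ CCA·CCA·BAB·C
    A ↦ C
    B ↦ BAB
    C ↦ CCA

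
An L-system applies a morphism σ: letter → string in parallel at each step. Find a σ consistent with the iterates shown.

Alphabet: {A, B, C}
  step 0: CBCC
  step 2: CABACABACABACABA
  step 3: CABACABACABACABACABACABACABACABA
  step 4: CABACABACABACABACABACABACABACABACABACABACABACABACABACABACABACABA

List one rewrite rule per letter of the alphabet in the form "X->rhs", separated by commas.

A->BA, B->CA, C->CA

  step 3 ⇒ step 4: CABACABACABACABACABACABACABACABA ⇒ CA·BA·CA·BA·CA·BA·CA·BA·CA·BA·CA·BA·CA·BA·CA·BA·CA·BA·CA·BA·CA·BA·CA·BA·CA·BA·CA·BA·CA·BA·CA·BA
    A ↦ BA
    B ↦ CA
    C ↦ CA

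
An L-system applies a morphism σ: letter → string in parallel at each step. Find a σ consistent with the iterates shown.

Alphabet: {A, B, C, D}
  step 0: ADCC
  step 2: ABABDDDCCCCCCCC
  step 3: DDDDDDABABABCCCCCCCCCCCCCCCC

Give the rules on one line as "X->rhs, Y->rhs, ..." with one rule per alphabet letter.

A->DD, B->D, C->CC, D->AB

  step 2 ⇒ step 3: ABABDDDCCCCCCCC ⇒ DD·D·DD·D·AB·AB·AB·CC·CC·CC·CC·CC·CC·CC·CC
    A ↦ DD
    B ↦ D
    C ↦ CC
    D ↦ AB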